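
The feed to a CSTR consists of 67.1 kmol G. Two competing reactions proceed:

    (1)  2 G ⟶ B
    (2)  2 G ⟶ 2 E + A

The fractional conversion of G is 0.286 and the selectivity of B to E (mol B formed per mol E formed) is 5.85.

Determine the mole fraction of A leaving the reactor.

Conversion of G: G consumed = 0.286 × 67.1 = 19.19 kmol = 2ξ₁ + 2ξ₂.
Selectivity: 1ξ₁ / (2ξ₂) = 5.85 → ξ₁ = 11.7 ξ₂.
Substitute: (2·11.7 + 2) ξ₂ = 19.19 → ξ₂ = 0.7555 kmol, ξ₁ = 8.84 kmol.
Outlet amounts (n = n₀ + Σ ν·ξ):
  G: 67.1 − 2(8.84) − 2(0.7555) = 47.91
  B: 0 + 1(8.84) = 8.84
  E: 0 + 2(0.7555) = 1.511
  A: 0 + 1(0.7555) = 0.7555
Total out = 59.02 kmol; y_A = 0.7555 / 59.02 = 0.0128.

0.0128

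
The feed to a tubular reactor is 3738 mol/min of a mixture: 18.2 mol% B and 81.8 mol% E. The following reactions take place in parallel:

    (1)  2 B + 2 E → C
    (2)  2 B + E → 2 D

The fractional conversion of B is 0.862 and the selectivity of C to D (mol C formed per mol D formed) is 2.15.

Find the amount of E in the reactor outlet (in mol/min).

Conversion of B: B consumed = 0.862 × 680.3 = 586.4 mol/min = 2ξ₁ + 2ξ₂.
Selectivity: 1ξ₁ / (2ξ₂) = 2.15 → ξ₁ = 4.3 ξ₂.
Substitute: (2·4.3 + 2) ξ₂ = 586.4 → ξ₂ = 55.32 mol/min, ξ₁ = 237.9 mol/min.
Outlet amounts (n = n₀ + Σ ν·ξ):
  B: 680.3 − 2(237.9) − 2(55.32) = 93.88
  E: 3058 − 2(237.9) − 1(55.32) = 2527
  C: 0 + 1(237.9) = 237.9
  D: 0 + 2(55.32) = 110.6

2530 mol/min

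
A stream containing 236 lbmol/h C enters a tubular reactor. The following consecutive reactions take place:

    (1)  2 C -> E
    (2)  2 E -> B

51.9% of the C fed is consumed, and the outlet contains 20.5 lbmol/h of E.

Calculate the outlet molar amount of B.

Conversion of C: C consumed = 2ξ₁ = 0.519 × 236 → ξ₁ = 61.24 lbmol/h.
E balance: n_E = 0 + 1ξ₁ − 2ξ₂ = 20.5 → ξ₂ = (1·61.24 − 20.5)/2 = 20.37 lbmol/h.
Outlet amounts (n = n₀ + Σ ν·ξ):
  C: 236 − 2(61.24) = 113.5
  E: 0 + 1(61.24) − 2(20.37) = 20.5
  B: 0 + 1(20.37) = 20.37

20.4 lbmol/h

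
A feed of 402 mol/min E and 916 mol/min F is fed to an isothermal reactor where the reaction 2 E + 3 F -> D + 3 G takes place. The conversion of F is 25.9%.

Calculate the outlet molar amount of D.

F reacted = 0.259 × 916 = 237.2 mol/min; ν_F = −3, so ξ = 237.2/3 = 79.08 mol/min.
Outlet amounts (n = n₀ + ν ξ):
  E: 402 − 2(79.08) = 243.8
  F: 916 − 3(79.08) = 678.8
  D: 0 + 1(79.08) = 79.08
  G: 0 + 3(79.08) = 237.2

79.1 mol/min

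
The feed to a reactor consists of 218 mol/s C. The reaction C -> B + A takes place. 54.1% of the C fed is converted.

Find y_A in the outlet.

0.351

C reacted = 0.541 × 218 = 117.9 mol/s; ν_C = −1, so ξ = 117.9/1 = 117.9 mol/s.
Outlet amounts (n = n₀ + ν ξ):
  C: 218 − 1(117.9) = 100.1
  B: 0 + 1(117.9) = 117.9
  A: 0 + 1(117.9) = 117.9
Total out = 335.9 mol/s; y_A = 117.9 / 335.9 = 0.3511.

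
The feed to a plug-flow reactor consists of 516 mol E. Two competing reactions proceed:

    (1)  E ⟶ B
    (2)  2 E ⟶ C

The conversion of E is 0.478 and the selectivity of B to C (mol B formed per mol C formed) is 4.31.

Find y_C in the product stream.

Conversion of E: E consumed = 0.478 × 516 = 246.6 mol = 1ξ₁ + 2ξ₂.
Selectivity: 1ξ₁ / (1ξ₂) = 4.31 → ξ₁ = 4.31 ξ₂.
Substitute: (1·4.31 + 2) ξ₂ = 246.6 → ξ₂ = 39.09 mol, ξ₁ = 168.5 mol.
Outlet amounts (n = n₀ + Σ ν·ξ):
  E: 516 − 1(168.5) − 2(39.09) = 269.4
  B: 0 + 1(168.5) = 168.5
  C: 0 + 1(39.09) = 39.09
Total out = 476.9 mol; y_C = 39.09 / 476.9 = 0.08196.

0.082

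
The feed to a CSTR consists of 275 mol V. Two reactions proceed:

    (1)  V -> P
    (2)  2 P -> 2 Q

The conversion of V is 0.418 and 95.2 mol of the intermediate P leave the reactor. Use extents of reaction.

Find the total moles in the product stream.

Conversion of V: V consumed = 1ξ₁ = 0.418 × 275 → ξ₁ = 114.9 mol.
P balance: n_P = 0 + 1ξ₁ − 2ξ₂ = 95.2 → ξ₂ = (1·114.9 − 95.2)/2 = 9.875 mol.
Outlet amounts (n = n₀ + Σ ν·ξ):
  V: 275 − 1(114.9) = 160.1
  P: 0 + 1(114.9) − 2(9.875) = 95.2
  Q: 0 + 2(9.875) = 19.75
Total out = 160.1 + 95.2 + 19.75 = 275 mol.

275 mol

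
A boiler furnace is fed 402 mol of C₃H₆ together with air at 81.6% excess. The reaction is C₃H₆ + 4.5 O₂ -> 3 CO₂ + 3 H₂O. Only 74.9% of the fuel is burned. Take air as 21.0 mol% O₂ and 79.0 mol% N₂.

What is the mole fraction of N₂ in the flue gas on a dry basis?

0.808

Stoichiometric O₂ = 4.5 × 402 = 1809 mol; O₂ fed = 1809 × 1.816 = 3285 mol.
N₂ fed = 3285 × 79/21 = 12360 mol.
Fuel reacted = 0.749 × 402 → ξ = 301.1 mol.
Outlet (n = n₀ + ν ξ):
  C₃H₆: 402 − 1(301.1) = 100.9
  O₂: 3285 − 4.5(301.1) = 1930
  N₂: 12360 (inert)
  CO₂: 0 + 3(301.1) = 903.3
  H₂O: 0 + 3(301.1) = 903.3
Dry total = 15290 mol; y_N₂ (dry) = 12360 / 15290 = 0.8081.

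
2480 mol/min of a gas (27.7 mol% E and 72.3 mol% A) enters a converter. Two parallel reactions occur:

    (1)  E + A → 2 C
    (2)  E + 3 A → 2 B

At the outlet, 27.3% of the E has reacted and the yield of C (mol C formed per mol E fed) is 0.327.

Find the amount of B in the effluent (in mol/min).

150 mol/min

Yield of C: 2ξ₁ / 687 = 0.327 → ξ₁ = 112.3 mol/min.
Conversion of E: 1ξ₁ + 1ξ₂ = 0.273 × 687 = 187.5 → ξ₂ = 75.22 mol/min.
Outlet amounts (n = n₀ + Σ ν·ξ):
  E: 687 − 1(112.3) − 1(75.22) = 499.4
  A: 1793 − 1(112.3) − 3(75.22) = 1455
  C: 0 + 2(112.3) = 224.6
  B: 0 + 2(75.22) = 150.4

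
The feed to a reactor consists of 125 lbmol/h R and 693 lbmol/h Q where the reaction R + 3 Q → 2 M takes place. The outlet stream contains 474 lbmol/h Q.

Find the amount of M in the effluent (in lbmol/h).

For Q: n = n₀ − 3ξ → 474 = 693 − 3ξ, giving ξ = 73 lbmol/h.
Outlet amounts (n = n₀ + ν ξ):
  R: 125 − 1(73) = 52
  Q: 693 − 3(73) = 474
  M: 0 + 2(73) = 146

146 lbmol/h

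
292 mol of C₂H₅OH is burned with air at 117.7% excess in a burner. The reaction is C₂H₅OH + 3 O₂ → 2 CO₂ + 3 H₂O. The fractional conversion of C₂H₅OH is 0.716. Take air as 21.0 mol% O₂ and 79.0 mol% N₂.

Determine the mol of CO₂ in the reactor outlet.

418 mol

Stoichiometric O₂ = 3 × 292 = 876 mol; O₂ fed = 876 × 2.177 = 1907 mol.
N₂ fed = 1907 × 79/21 = 7174 mol.
Fuel reacted = 0.716 × 292 → ξ = 209.1 mol.
Outlet (n = n₀ + ν ξ):
  C₂H₅OH: 292 − 1(209.1) = 82.93
  O₂: 1907 − 3(209.1) = 1280
  N₂: 7174 (inert)
  CO₂: 0 + 2(209.1) = 418.1
  H₂O: 0 + 3(209.1) = 627.2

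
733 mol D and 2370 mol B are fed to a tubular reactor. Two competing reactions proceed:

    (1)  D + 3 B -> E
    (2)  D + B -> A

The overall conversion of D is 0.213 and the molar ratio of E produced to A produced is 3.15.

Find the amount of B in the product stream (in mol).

Conversion of D: D consumed = 0.213 × 733 = 156.1 mol = 1ξ₁ + 1ξ₂.
Selectivity: 1ξ₁ / (1ξ₂) = 3.15 → ξ₁ = 3.15 ξ₂.
Substitute: (1·3.15 + 1) ξ₂ = 156.1 → ξ₂ = 37.62 mol, ξ₁ = 118.5 mol.
Outlet amounts (n = n₀ + Σ ν·ξ):
  D: 733 − 1(118.5) − 1(37.62) = 576.9
  B: 2370 − 3(118.5) − 1(37.62) = 1977
  E: 0 + 1(118.5) = 118.5
  A: 0 + 1(37.62) = 37.62

1980 mol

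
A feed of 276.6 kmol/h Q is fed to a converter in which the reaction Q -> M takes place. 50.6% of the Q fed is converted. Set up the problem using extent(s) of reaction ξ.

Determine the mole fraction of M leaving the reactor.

Q reacted = 0.506 × 276.6 = 140 kmol/h; ν_Q = −1, so ξ = 140/1 = 140 kmol/h.
Outlet amounts (n = n₀ + ν ξ):
  Q: 276.6 − 1(140) = 136.6
  M: 0 + 1(140) = 140
Total out = 276.6 kmol/h; y_M = 140 / 276.6 = 0.506.

0.506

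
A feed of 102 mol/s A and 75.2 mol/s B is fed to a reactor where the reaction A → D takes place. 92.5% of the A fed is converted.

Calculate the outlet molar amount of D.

A reacted = 0.925 × 102 = 94.35 mol/s; ν_A = −1, so ξ = 94.35/1 = 94.35 mol/s.
Outlet amounts (n = n₀ + ν ξ):
  A: 102 − 1(94.35) = 7.65
  D: 0 + 1(94.35) = 94.35
  B: 75.2 (inert)

94.4 mol/s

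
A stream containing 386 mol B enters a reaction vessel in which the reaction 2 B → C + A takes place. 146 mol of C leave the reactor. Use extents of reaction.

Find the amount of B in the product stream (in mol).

For C: n = n₀ + 1ξ → 146 = 0 + 1ξ, giving ξ = 146 mol.
Outlet amounts (n = n₀ + ν ξ):
  B: 386 − 2(146) = 94
  C: 0 + 1(146) = 146
  A: 0 + 1(146) = 146

94 mol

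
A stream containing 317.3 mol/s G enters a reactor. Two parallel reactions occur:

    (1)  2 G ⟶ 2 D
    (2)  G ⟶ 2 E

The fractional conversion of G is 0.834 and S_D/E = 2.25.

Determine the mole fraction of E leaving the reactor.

Conversion of G: G consumed = 0.834 × 317.3 = 264.6 mol/s = 2ξ₁ + 1ξ₂.
Selectivity: 2ξ₁ / (2ξ₂) = 2.25 → ξ₁ = 2.25 ξ₂.
Substitute: (2·2.25 + 1) ξ₂ = 264.6 → ξ₂ = 48.11 mol/s, ξ₁ = 108.3 mol/s.
Outlet amounts (n = n₀ + Σ ν·ξ):
  G: 317.3 − 2(108.3) − 1(48.11) = 52.67
  D: 0 + 2(108.3) = 216.5
  E: 0 + 2(48.11) = 96.23
Total out = 365.4 mol/s; y_E = 96.23 / 365.4 = 0.2633.

0.263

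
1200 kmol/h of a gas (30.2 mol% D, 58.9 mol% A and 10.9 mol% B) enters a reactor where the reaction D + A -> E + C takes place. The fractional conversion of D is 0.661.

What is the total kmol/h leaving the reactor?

D reacted = 0.661 × 362.4 = 239.5 kmol/h; ν_D = −1, so ξ = 239.5/1 = 239.5 kmol/h.
Outlet amounts (n = n₀ + ν ξ):
  D: 362.4 − 1(239.5) = 122.9
  A: 706.8 − 1(239.5) = 467.3
  E: 0 + 1(239.5) = 239.5
  C: 0 + 1(239.5) = 239.5
  B: 130.8 (inert)
Total out = 122.9 + 467.3 + 239.5 + 239.5 + 130.8 = 1200 kmol/h.

1200 kmol/h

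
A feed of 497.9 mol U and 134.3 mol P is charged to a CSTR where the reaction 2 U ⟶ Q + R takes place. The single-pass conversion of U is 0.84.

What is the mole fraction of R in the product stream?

0.331

U reacted = 0.84 × 497.9 = 418.2 mol; ν_U = −2, so ξ = 418.2/2 = 209.1 mol.
Outlet amounts (n = n₀ + ν ξ):
  U: 497.9 − 2(209.1) = 79.66
  Q: 0 + 1(209.1) = 209.1
  R: 0 + 1(209.1) = 209.1
  P: 134.3 (inert)
Total out = 632.2 mol; y_R = 209.1 / 632.2 = 0.3308.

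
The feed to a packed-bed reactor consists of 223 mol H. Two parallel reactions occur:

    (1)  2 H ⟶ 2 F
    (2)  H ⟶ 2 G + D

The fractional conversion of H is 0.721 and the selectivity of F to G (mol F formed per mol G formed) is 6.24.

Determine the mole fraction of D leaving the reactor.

Conversion of H: H consumed = 0.721 × 223 = 160.8 mol = 2ξ₁ + 1ξ₂.
Selectivity: 2ξ₁ / (2ξ₂) = 6.24 → ξ₁ = 6.24 ξ₂.
Substitute: (2·6.24 + 1) ξ₂ = 160.8 → ξ₂ = 11.93 mol, ξ₁ = 74.43 mol.
Outlet amounts (n = n₀ + Σ ν·ξ):
  H: 223 − 2(74.43) − 1(11.93) = 62.22
  F: 0 + 2(74.43) = 148.9
  G: 0 + 2(11.93) = 23.86
  D: 0 + 1(11.93) = 11.93
Total out = 246.9 mol; y_D = 11.93 / 246.9 = 0.04832.

0.0483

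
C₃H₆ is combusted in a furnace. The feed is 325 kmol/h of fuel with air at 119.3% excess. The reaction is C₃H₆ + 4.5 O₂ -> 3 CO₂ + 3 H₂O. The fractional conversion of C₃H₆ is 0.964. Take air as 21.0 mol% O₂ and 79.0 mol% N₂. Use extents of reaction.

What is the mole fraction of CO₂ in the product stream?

Stoichiometric O₂ = 4.5 × 325 = 1462 kmol/h; O₂ fed = 1462 × 2.193 = 3207 kmol/h.
N₂ fed = 3207 × 79/21 = 12070 kmol/h.
Fuel reacted = 0.964 × 325 → ξ = 313.3 kmol/h.
Outlet (n = n₀ + ν ξ):
  C₃H₆: 325 − 1(313.3) = 11.7
  O₂: 3207 − 4.5(313.3) = 1797
  N₂: 12070 (inert)
  CO₂: 0 + 3(313.3) = 939.9
  H₂O: 0 + 3(313.3) = 939.9
Total out = 15750 kmol/h; y_CO₂ = 939.9 / 15750 = 0.05966.

0.0597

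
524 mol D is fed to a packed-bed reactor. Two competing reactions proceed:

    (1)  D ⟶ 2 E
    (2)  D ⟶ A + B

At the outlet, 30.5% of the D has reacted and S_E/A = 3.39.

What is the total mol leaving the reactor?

684 mol

Conversion of D: D consumed = 0.305 × 524 = 159.8 mol = 1ξ₁ + 1ξ₂.
Selectivity: 2ξ₁ / (1ξ₂) = 3.39 → ξ₁ = 1.695 ξ₂.
Substitute: (1·1.695 + 1) ξ₂ = 159.8 → ξ₂ = 59.3 mol, ξ₁ = 100.5 mol.
Outlet amounts (n = n₀ + Σ ν·ξ):
  D: 524 − 1(100.5) − 1(59.3) = 364.2
  E: 0 + 2(100.5) = 201
  A: 0 + 1(59.3) = 59.3
  B: 0 + 1(59.3) = 59.3
Total out = 364.2 + 201 + 59.3 + 59.3 = 683.8 mol.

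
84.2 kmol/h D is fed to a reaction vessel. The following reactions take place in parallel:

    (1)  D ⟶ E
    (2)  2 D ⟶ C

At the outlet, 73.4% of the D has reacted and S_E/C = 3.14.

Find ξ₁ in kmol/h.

Conversion of D: D consumed = 0.734 × 84.2 = 61.8 kmol/h = 1ξ₁ + 2ξ₂.
Selectivity: 1ξ₁ / (1ξ₂) = 3.14 → ξ₁ = 3.14 ξ₂.
Substitute: (1·3.14 + 2) ξ₂ = 61.8 → ξ₂ = 12.02 kmol/h, ξ₁ = 37.76 kmol/h.
Outlet amounts (n = n₀ + Σ ν·ξ):
  D: 84.2 − 1(37.76) − 2(12.02) = 22.4
  E: 0 + 1(37.76) = 37.76
  C: 0 + 1(12.02) = 12.02

ξ₁ = 37.8 kmol/h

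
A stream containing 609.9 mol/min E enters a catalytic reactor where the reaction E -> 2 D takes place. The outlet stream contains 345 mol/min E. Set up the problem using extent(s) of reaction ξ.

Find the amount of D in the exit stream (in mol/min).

For E: n = n₀ − 1ξ → 345 = 609.9 − 1ξ, giving ξ = 264.9 mol/min.
Outlet amounts (n = n₀ + ν ξ):
  E: 609.9 − 1(264.9) = 345
  D: 0 + 2(264.9) = 529.8

530 mol/min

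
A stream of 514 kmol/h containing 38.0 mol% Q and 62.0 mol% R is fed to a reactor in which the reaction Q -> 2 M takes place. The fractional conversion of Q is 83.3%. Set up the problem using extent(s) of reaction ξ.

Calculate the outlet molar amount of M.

325 kmol/h

Q reacted = 0.833 × 195.3 = 162.7 kmol/h; ν_Q = −1, so ξ = 162.7/1 = 162.7 kmol/h.
Outlet amounts (n = n₀ + ν ξ):
  Q: 195.3 − 1(162.7) = 32.62
  M: 0 + 2(162.7) = 325.4
  R: 318.7 (inert)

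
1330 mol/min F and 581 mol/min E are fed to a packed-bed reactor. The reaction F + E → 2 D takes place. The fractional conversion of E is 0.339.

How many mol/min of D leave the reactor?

E reacted = 0.339 × 581 = 197 mol/min; ν_E = −1, so ξ = 197/1 = 197 mol/min.
Outlet amounts (n = n₀ + ν ξ):
  F: 1330 − 1(197) = 1133
  E: 581 − 1(197) = 384
  D: 0 + 2(197) = 393.9

394 mol/min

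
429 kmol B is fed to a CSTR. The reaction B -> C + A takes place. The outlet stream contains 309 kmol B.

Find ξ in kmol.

ξ = 120 kmol

For B: n = n₀ − 1ξ → 309 = 429 − 1ξ, giving ξ = 120 kmol.
Outlet amounts (n = n₀ + ν ξ):
  B: 429 − 1(120) = 309
  C: 0 + 1(120) = 120
  A: 0 + 1(120) = 120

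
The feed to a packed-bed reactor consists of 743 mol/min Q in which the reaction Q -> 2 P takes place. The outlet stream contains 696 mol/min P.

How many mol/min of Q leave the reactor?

For P: n = n₀ + 2ξ → 696 = 0 + 2ξ, giving ξ = 348 mol/min.
Outlet amounts (n = n₀ + ν ξ):
  Q: 743 − 1(348) = 395
  P: 0 + 2(348) = 696

395 mol/min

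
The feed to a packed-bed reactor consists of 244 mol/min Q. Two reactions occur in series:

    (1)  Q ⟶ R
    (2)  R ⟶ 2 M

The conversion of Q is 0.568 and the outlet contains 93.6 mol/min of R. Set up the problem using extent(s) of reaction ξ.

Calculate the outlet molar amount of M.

Conversion of Q: Q consumed = 1ξ₁ = 0.568 × 244 → ξ₁ = 138.6 mol/min.
R balance: n_R = 0 + 1ξ₁ − 1ξ₂ = 93.6 → ξ₂ = (1·138.6 − 93.6)/1 = 44.99 mol/min.
Outlet amounts (n = n₀ + Σ ν·ξ):
  Q: 244 − 1(138.6) = 105.4
  R: 0 + 1(138.6) − 1(44.99) = 93.6
  M: 0 + 2(44.99) = 89.98

90 mol/min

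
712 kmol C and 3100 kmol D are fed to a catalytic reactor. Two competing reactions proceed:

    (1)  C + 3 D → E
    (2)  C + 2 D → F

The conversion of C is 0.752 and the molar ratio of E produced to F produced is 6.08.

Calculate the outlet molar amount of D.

1570 kmol

Conversion of C: C consumed = 0.752 × 712 = 535.4 kmol = 1ξ₁ + 1ξ₂.
Selectivity: 1ξ₁ / (1ξ₂) = 6.08 → ξ₁ = 6.08 ξ₂.
Substitute: (1·6.08 + 1) ξ₂ = 535.4 → ξ₂ = 75.62 kmol, ξ₁ = 459.8 kmol.
Outlet amounts (n = n₀ + Σ ν·ξ):
  C: 712 − 1(459.8) − 1(75.62) = 176.6
  D: 3100 − 3(459.8) − 2(75.62) = 1569
  E: 0 + 1(459.8) = 459.8
  F: 0 + 1(75.62) = 75.62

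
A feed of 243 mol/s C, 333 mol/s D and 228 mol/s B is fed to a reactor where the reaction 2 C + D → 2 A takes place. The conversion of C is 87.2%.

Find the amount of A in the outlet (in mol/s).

212 mol/s

C reacted = 0.872 × 243 = 211.9 mol/s; ν_C = −2, so ξ = 211.9/2 = 105.9 mol/s.
Outlet amounts (n = n₀ + ν ξ):
  C: 243 − 2(105.9) = 31.1
  D: 333 − 1(105.9) = 227.1
  A: 0 + 2(105.9) = 211.9
  B: 228 (inert)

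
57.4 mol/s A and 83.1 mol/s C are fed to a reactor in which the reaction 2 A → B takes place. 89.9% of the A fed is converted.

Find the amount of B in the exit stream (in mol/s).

A reacted = 0.899 × 57.4 = 51.6 mol/s; ν_A = −2, so ξ = 51.6/2 = 25.8 mol/s.
Outlet amounts (n = n₀ + ν ξ):
  A: 57.4 − 2(25.8) = 5.797
  B: 0 + 1(25.8) = 25.8
  C: 83.1 (inert)

25.8 mol/s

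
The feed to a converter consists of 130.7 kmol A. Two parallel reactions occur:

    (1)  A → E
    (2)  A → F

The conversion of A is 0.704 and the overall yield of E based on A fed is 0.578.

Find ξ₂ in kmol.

Yield of E: 1ξ₁ / 130.7 = 0.578 → ξ₁ = 75.54 kmol.
Conversion of A: 1ξ₁ + 1ξ₂ = 0.704 × 130.7 = 92.01 → ξ₂ = 16.47 kmol.
Outlet amounts (n = n₀ + Σ ν·ξ):
  A: 130.7 − 1(75.54) − 1(16.47) = 38.69
  E: 0 + 1(75.54) = 75.54
  F: 0 + 1(16.47) = 16.47

ξ₂ = 16.5 kmol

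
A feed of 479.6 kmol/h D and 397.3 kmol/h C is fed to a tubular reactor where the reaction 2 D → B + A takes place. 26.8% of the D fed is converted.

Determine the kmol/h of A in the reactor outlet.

64.3 kmol/h

D reacted = 0.268 × 479.6 = 128.5 kmol/h; ν_D = −2, so ξ = 128.5/2 = 64.27 kmol/h.
Outlet amounts (n = n₀ + ν ξ):
  D: 479.6 − 2(64.27) = 351.1
  B: 0 + 1(64.27) = 64.27
  A: 0 + 1(64.27) = 64.27
  C: 397.3 (inert)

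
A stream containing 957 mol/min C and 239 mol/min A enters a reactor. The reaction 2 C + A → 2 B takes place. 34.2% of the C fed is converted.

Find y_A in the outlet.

0.073

C reacted = 0.342 × 957 = 327.3 mol/min; ν_C = −2, so ξ = 327.3/2 = 163.6 mol/min.
Outlet amounts (n = n₀ + ν ξ):
  C: 957 − 2(163.6) = 629.7
  A: 239 − 1(163.6) = 75.35
  B: 0 + 2(163.6) = 327.3
Total out = 1032 mol/min; y_A = 75.35 / 1032 = 0.07299.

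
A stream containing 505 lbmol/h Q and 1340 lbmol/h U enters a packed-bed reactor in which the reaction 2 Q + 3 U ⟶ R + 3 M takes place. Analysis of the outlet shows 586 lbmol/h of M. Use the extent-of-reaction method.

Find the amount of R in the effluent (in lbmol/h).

195 lbmol/h

For M: n = n₀ + 3ξ → 586 = 0 + 3ξ, giving ξ = 195.3 lbmol/h.
Outlet amounts (n = n₀ + ν ξ):
  Q: 505 − 2(195.3) = 114.3
  U: 1340 − 3(195.3) = 754
  R: 0 + 1(195.3) = 195.3
  M: 0 + 3(195.3) = 586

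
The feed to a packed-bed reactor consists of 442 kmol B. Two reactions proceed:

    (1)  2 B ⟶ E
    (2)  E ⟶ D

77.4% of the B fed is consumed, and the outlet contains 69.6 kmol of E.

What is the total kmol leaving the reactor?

271 kmol

Conversion of B: B consumed = 2ξ₁ = 0.774 × 442 → ξ₁ = 171.1 kmol.
E balance: n_E = 0 + 1ξ₁ − 1ξ₂ = 69.6 → ξ₂ = (1·171.1 − 69.6)/1 = 101.5 kmol.
Outlet amounts (n = n₀ + Σ ν·ξ):
  B: 442 − 2(171.1) = 99.89
  E: 0 + 1(171.1) − 1(101.5) = 69.6
  D: 0 + 1(101.5) = 101.5
Total out = 99.89 + 69.6 + 101.5 = 270.9 kmol.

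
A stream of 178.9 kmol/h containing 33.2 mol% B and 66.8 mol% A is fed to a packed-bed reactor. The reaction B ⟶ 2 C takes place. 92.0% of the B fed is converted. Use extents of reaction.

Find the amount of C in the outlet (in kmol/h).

B reacted = 0.92 × 59.39 = 54.64 kmol/h; ν_B = −1, so ξ = 54.64/1 = 54.64 kmol/h.
Outlet amounts (n = n₀ + ν ξ):
  B: 59.39 − 1(54.64) = 4.752
  C: 0 + 2(54.64) = 109.3
  A: 119.5 (inert)

109 kmol/h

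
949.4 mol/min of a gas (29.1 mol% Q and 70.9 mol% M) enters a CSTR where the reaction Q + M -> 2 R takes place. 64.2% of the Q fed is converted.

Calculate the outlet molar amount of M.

Q reacted = 0.642 × 276.3 = 177.4 mol/min; ν_Q = −1, so ξ = 177.4/1 = 177.4 mol/min.
Outlet amounts (n = n₀ + ν ξ):
  Q: 276.3 − 1(177.4) = 98.91
  M: 673.1 − 1(177.4) = 495.8
  R: 0 + 2(177.4) = 354.7

496 mol/min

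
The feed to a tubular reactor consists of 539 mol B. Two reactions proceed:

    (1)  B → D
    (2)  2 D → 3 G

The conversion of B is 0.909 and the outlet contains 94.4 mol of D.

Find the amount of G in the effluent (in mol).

593 mol

Conversion of B: B consumed = 1ξ₁ = 0.909 × 539 → ξ₁ = 490 mol.
D balance: n_D = 0 + 1ξ₁ − 2ξ₂ = 94.4 → ξ₂ = (1·490 − 94.4)/2 = 197.8 mol.
Outlet amounts (n = n₀ + Σ ν·ξ):
  B: 539 − 1(490) = 49.05
  D: 0 + 1(490) − 2(197.8) = 94.4
  G: 0 + 3(197.8) = 593.3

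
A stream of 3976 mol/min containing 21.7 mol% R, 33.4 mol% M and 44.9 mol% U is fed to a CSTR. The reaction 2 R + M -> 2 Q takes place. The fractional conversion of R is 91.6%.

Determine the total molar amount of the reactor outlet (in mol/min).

R reacted = 0.916 × 862.8 = 790.3 mol/min; ν_R = −2, so ξ = 790.3/2 = 395.2 mol/min.
Outlet amounts (n = n₀ + ν ξ):
  R: 862.8 − 2(395.2) = 72.47
  M: 1328 − 1(395.2) = 932.8
  Q: 0 + 2(395.2) = 790.3
  U: 1785 (inert)
Total out = 72.47 + 932.8 + 790.3 + 1785 = 3581 mol/min.

3580 mol/min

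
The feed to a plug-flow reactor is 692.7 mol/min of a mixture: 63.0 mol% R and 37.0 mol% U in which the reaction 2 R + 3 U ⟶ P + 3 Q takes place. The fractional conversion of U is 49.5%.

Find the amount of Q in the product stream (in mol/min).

U reacted = 0.495 × 256.3 = 126.9 mol/min; ν_U = −3, so ξ = 126.9/3 = 42.29 mol/min.
Outlet amounts (n = n₀ + ν ξ):
  R: 436.4 − 2(42.29) = 351.8
  U: 256.3 − 3(42.29) = 129.4
  P: 0 + 1(42.29) = 42.29
  Q: 0 + 3(42.29) = 126.9

127 mol/min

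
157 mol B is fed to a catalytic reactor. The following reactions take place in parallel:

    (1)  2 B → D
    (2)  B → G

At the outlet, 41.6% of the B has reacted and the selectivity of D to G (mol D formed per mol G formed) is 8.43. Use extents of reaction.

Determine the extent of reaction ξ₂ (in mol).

Conversion of B: B consumed = 0.416 × 157 = 65.31 mol = 2ξ₁ + 1ξ₂.
Selectivity: 1ξ₁ / (1ξ₂) = 8.43 → ξ₁ = 8.43 ξ₂.
Substitute: (2·8.43 + 1) ξ₂ = 65.31 → ξ₂ = 3.657 mol, ξ₁ = 30.83 mol.
Outlet amounts (n = n₀ + Σ ν·ξ):
  B: 157 − 2(30.83) − 1(3.657) = 91.69
  D: 0 + 1(30.83) = 30.83
  G: 0 + 1(3.657) = 3.657

ξ₂ = 3.66 mol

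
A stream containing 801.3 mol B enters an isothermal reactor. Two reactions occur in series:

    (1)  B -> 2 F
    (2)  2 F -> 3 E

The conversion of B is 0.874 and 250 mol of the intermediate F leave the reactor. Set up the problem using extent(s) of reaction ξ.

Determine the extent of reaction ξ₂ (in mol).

ξ₂ = 575 mol

Conversion of B: B consumed = 1ξ₁ = 0.874 × 801.3 → ξ₁ = 700.3 mol.
F balance: n_F = 0 + 2ξ₁ − 2ξ₂ = 250 → ξ₂ = (2·700.3 − 250)/2 = 575.3 mol.
Outlet amounts (n = n₀ + Σ ν·ξ):
  B: 801.3 − 1(700.3) = 101
  F: 0 + 2(700.3) − 2(575.3) = 250
  E: 0 + 3(575.3) = 1726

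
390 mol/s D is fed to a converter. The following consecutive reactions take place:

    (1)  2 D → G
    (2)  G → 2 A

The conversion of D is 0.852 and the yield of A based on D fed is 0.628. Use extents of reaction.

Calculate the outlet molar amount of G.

Conversion of D: D consumed = 2ξ₁ = 0.852 × 390 → ξ₁ = 166.1 mol/s.
Yield of A: 2ξ₂ / 390 = 0.628 → ξ₂ = 122.5 mol/s.
Outlet amounts (n = n₀ + Σ ν·ξ):
  D: 390 − 2(166.1) = 57.72
  G: 0 + 1(166.1) − 1(122.5) = 43.68
  A: 0 + 2(122.5) = 244.9

43.7 mol/s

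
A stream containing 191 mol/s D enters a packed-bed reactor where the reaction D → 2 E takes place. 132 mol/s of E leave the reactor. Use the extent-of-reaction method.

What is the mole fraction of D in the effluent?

For E: n = n₀ + 2ξ → 132 = 0 + 2ξ, giving ξ = 66 mol/s.
Outlet amounts (n = n₀ + ν ξ):
  D: 191 − 1(66) = 125
  E: 0 + 2(66) = 132
Total out = 257 mol/s; y_D = 125 / 257 = 0.4864.

0.486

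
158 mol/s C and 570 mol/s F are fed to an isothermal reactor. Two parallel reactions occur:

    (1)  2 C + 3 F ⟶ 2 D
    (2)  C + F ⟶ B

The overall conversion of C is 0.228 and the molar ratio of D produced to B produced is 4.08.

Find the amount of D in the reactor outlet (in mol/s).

28.9 mol/s

Conversion of C: C consumed = 0.228 × 158 = 36.02 mol/s = 2ξ₁ + 1ξ₂.
Selectivity: 2ξ₁ / (1ξ₂) = 4.08 → ξ₁ = 2.04 ξ₂.
Substitute: (2·2.04 + 1) ξ₂ = 36.02 → ξ₂ = 7.091 mol/s, ξ₁ = 14.47 mol/s.
Outlet amounts (n = n₀ + Σ ν·ξ):
  C: 158 − 2(14.47) − 1(7.091) = 122
  F: 570 − 3(14.47) − 1(7.091) = 519.5
  D: 0 + 2(14.47) = 28.93
  B: 0 + 1(7.091) = 7.091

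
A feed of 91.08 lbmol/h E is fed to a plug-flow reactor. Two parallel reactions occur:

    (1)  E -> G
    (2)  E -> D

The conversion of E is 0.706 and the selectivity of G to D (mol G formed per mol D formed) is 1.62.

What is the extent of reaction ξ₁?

Conversion of E: E consumed = 0.706 × 91.08 = 64.3 lbmol/h = 1ξ₁ + 1ξ₂.
Selectivity: 1ξ₁ / (1ξ₂) = 1.62 → ξ₁ = 1.62 ξ₂.
Substitute: (1·1.62 + 1) ξ₂ = 64.3 → ξ₂ = 24.54 lbmol/h, ξ₁ = 39.76 lbmol/h.
Outlet amounts (n = n₀ + Σ ν·ξ):
  E: 91.08 − 1(39.76) − 1(24.54) = 26.78
  G: 0 + 1(39.76) = 39.76
  D: 0 + 1(24.54) = 24.54

ξ₁ = 39.8 lbmol/h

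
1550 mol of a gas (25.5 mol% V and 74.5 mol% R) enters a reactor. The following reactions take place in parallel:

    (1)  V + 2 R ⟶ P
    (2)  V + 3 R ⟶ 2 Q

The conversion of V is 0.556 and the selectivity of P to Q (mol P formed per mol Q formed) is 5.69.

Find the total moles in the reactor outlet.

1110 mol

Conversion of V: V consumed = 0.556 × 395.2 = 219.8 mol = 1ξ₁ + 1ξ₂.
Selectivity: 1ξ₁ / (2ξ₂) = 5.69 → ξ₁ = 11.38 ξ₂.
Substitute: (1·11.38 + 1) ξ₂ = 219.8 → ξ₂ = 17.75 mol, ξ₁ = 202 mol.
Outlet amounts (n = n₀ + Σ ν·ξ):
  V: 395.2 − 1(202) − 1(17.75) = 175.5
  R: 1155 − 2(202) − 3(17.75) = 697.5
  P: 0 + 1(202) = 202
  Q: 0 + 2(17.75) = 35.5
Total out = 175.5 + 697.5 + 202 + 35.5 = 1110 mol.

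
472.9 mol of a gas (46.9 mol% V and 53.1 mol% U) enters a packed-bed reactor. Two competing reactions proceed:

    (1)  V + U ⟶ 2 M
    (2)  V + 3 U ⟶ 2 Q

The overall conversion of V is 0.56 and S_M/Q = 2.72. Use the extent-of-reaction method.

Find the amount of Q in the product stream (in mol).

66.8 mol

Conversion of V: V consumed = 0.56 × 221.8 = 124.2 mol = 1ξ₁ + 1ξ₂.
Selectivity: 2ξ₁ / (2ξ₂) = 2.72 → ξ₁ = 2.72 ξ₂.
Substitute: (1·2.72 + 1) ξ₂ = 124.2 → ξ₂ = 33.39 mol, ξ₁ = 90.81 mol.
Outlet amounts (n = n₀ + Σ ν·ξ):
  V: 221.8 − 1(90.81) − 1(33.39) = 97.59
  U: 251.1 − 1(90.81) − 3(33.39) = 60.13
  M: 0 + 2(90.81) = 181.6
  Q: 0 + 2(33.39) = 66.78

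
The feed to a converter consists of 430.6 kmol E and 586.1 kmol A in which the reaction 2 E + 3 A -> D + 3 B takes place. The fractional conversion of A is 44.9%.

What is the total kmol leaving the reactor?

929 kmol

A reacted = 0.449 × 586.1 = 263.2 kmol; ν_A = −3, so ξ = 263.2/3 = 87.72 kmol.
Outlet amounts (n = n₀ + ν ξ):
  E: 430.6 − 2(87.72) = 255.2
  A: 586.1 − 3(87.72) = 322.9
  D: 0 + 1(87.72) = 87.72
  B: 0 + 3(87.72) = 263.2
Total out = 255.2 + 322.9 + 87.72 + 263.2 = 929 kmol.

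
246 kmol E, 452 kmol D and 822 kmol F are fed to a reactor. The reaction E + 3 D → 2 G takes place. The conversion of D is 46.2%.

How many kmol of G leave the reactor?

139 kmol

D reacted = 0.462 × 452 = 208.8 kmol; ν_D = −3, so ξ = 208.8/3 = 69.61 kmol.
Outlet amounts (n = n₀ + ν ξ):
  E: 246 − 1(69.61) = 176.4
  D: 452 − 3(69.61) = 243.2
  G: 0 + 2(69.61) = 139.2
  F: 822 (inert)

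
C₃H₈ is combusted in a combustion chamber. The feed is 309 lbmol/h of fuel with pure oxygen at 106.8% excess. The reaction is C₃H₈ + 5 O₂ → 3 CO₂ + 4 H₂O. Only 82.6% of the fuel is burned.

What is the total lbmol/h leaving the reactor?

3760 lbmol/h

Stoichiometric O₂ = 5 × 309 = 1545 lbmol/h; O₂ fed = 1545 × 2.068 = 3195 lbmol/h.
Fuel reacted = 0.826 × 309 → ξ = 255.2 lbmol/h.
Outlet (n = n₀ + ν ξ):
  C₃H₈: 309 − 1(255.2) = 53.77
  O₂: 3195 − 5(255.2) = 1919
  CO₂: 0 + 3(255.2) = 765.7
  H₂O: 0 + 4(255.2) = 1021
Total out = 53.77 + 1919 + 765.7 + 1021 = 3759 lbmol/h.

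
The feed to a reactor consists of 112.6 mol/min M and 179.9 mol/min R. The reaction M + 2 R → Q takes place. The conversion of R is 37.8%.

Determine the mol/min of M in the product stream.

78.6 mol/min

R reacted = 0.378 × 179.9 = 68 mol/min; ν_R = −2, so ξ = 68/2 = 34 mol/min.
Outlet amounts (n = n₀ + ν ξ):
  M: 112.6 − 1(34) = 78.6
  R: 179.9 − 2(34) = 111.9
  Q: 0 + 1(34) = 34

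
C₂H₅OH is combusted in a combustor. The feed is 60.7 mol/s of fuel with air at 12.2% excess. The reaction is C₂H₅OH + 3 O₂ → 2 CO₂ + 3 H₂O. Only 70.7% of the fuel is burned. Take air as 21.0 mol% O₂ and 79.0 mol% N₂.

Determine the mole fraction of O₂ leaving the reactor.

Stoichiometric O₂ = 3 × 60.7 = 182.1 mol/s; O₂ fed = 182.1 × 1.122 = 204.3 mol/s.
N₂ fed = 204.3 × 79/21 = 768.6 mol/s.
Fuel reacted = 0.707 × 60.7 → ξ = 42.91 mol/s.
Outlet (n = n₀ + ν ξ):
  C₂H₅OH: 60.7 − 1(42.91) = 17.79
  O₂: 204.3 − 3(42.91) = 75.57
  N₂: 768.6 (inert)
  CO₂: 0 + 2(42.91) = 85.83
  H₂O: 0 + 3(42.91) = 128.7
Total out = 1077 mol/s; y_O₂ = 75.57 / 1077 = 0.0702.

0.0702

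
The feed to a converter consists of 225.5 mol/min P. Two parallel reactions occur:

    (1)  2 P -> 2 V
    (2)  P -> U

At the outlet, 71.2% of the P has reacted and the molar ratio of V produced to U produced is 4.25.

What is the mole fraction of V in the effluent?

0.576

Conversion of P: P consumed = 0.712 × 225.5 = 160.6 mol/min = 2ξ₁ + 1ξ₂.
Selectivity: 2ξ₁ / (1ξ₂) = 4.25 → ξ₁ = 2.125 ξ₂.
Substitute: (2·2.125 + 1) ξ₂ = 160.6 → ξ₂ = 30.58 mol/min, ξ₁ = 64.99 mol/min.
Outlet amounts (n = n₀ + Σ ν·ξ):
  P: 225.5 − 2(64.99) − 1(30.58) = 64.94
  V: 0 + 2(64.99) = 130
  U: 0 + 1(30.58) = 30.58
Total out = 225.5 mol/min; y_V = 130 / 225.5 = 0.5764.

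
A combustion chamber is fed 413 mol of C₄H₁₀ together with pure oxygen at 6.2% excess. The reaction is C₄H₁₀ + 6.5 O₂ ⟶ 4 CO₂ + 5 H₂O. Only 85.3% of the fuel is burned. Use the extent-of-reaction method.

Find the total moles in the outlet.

3790 mol

Stoichiometric O₂ = 6.5 × 413 = 2684 mol; O₂ fed = 2684 × 1.062 = 2851 mol.
Fuel reacted = 0.853 × 413 → ξ = 352.3 mol.
Outlet (n = n₀ + ν ξ):
  C₄H₁₀: 413 − 1(352.3) = 60.71
  O₂: 2851 − 6.5(352.3) = 561.1
  CO₂: 0 + 4(352.3) = 1409
  H₂O: 0 + 5(352.3) = 1761
Total out = 60.71 + 561.1 + 1409 + 1761 = 3792 mol.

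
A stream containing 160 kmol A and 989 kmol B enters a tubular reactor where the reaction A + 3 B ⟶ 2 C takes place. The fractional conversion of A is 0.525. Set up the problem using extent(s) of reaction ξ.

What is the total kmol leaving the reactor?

A reacted = 0.525 × 160 = 84 kmol; ν_A = −1, so ξ = 84/1 = 84 kmol.
Outlet amounts (n = n₀ + ν ξ):
  A: 160 − 1(84) = 76
  B: 989 − 3(84) = 737
  C: 0 + 2(84) = 168
Total out = 76 + 737 + 168 = 981 kmol.

981 kmol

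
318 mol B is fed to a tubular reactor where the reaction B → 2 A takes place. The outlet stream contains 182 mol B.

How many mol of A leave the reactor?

272 mol

For B: n = n₀ − 1ξ → 182 = 318 − 1ξ, giving ξ = 136 mol.
Outlet amounts (n = n₀ + ν ξ):
  B: 318 − 1(136) = 182
  A: 0 + 2(136) = 272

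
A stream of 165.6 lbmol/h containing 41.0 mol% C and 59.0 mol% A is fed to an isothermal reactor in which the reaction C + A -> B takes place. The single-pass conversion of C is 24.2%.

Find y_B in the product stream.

0.11

C reacted = 0.242 × 67.9 = 16.43 lbmol/h; ν_C = −1, so ξ = 16.43/1 = 16.43 lbmol/h.
Outlet amounts (n = n₀ + ν ξ):
  C: 67.9 − 1(16.43) = 51.47
  A: 97.7 − 1(16.43) = 81.27
  B: 0 + 1(16.43) = 16.43
Total out = 149.2 lbmol/h; y_B = 16.43 / 149.2 = 0.1101.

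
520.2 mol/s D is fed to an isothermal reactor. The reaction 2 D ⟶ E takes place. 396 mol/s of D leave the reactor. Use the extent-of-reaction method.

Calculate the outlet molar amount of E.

62.1 mol/s

For D: n = n₀ − 2ξ → 396 = 520.2 − 2ξ, giving ξ = 62.1 mol/s.
Outlet amounts (n = n₀ + ν ξ):
  D: 520.2 − 2(62.1) = 396
  E: 0 + 1(62.1) = 62.1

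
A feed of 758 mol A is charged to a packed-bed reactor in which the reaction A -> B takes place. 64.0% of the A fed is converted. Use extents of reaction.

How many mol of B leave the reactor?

485 mol

A reacted = 0.64 × 758 = 485.1 mol; ν_A = −1, so ξ = 485.1/1 = 485.1 mol.
Outlet amounts (n = n₀ + ν ξ):
  A: 758 − 1(485.1) = 272.9
  B: 0 + 1(485.1) = 485.1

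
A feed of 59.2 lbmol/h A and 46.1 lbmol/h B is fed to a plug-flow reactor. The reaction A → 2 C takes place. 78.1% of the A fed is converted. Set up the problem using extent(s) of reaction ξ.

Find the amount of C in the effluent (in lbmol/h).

A reacted = 0.781 × 59.2 = 46.24 lbmol/h; ν_A = −1, so ξ = 46.24/1 = 46.24 lbmol/h.
Outlet amounts (n = n₀ + ν ξ):
  A: 59.2 − 1(46.24) = 12.96
  C: 0 + 2(46.24) = 92.47
  B: 46.1 (inert)

92.5 lbmol/h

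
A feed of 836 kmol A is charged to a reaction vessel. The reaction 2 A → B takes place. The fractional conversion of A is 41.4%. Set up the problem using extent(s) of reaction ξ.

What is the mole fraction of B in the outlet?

0.261

A reacted = 0.414 × 836 = 346.1 kmol; ν_A = −2, so ξ = 346.1/2 = 173.1 kmol.
Outlet amounts (n = n₀ + ν ξ):
  A: 836 − 2(173.1) = 489.9
  B: 0 + 1(173.1) = 173.1
Total out = 662.9 kmol; y_B = 173.1 / 662.9 = 0.261.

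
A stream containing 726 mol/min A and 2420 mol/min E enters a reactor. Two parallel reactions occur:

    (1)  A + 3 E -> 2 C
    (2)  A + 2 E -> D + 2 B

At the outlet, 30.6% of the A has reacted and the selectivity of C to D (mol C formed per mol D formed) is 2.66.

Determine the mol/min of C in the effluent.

Conversion of A: A consumed = 0.306 × 726 = 222.2 mol/min = 1ξ₁ + 1ξ₂.
Selectivity: 2ξ₁ / (1ξ₂) = 2.66 → ξ₁ = 1.33 ξ₂.
Substitute: (1·1.33 + 1) ξ₂ = 222.2 → ξ₂ = 95.35 mol/min, ξ₁ = 126.8 mol/min.
Outlet amounts (n = n₀ + Σ ν·ξ):
  A: 726 − 1(126.8) − 1(95.35) = 503.8
  E: 2420 − 3(126.8) − 2(95.35) = 1849
  C: 0 + 2(126.8) = 253.6
  D: 0 + 1(95.35) = 95.35
  B: 0 + 2(95.35) = 190.7

254 mol/min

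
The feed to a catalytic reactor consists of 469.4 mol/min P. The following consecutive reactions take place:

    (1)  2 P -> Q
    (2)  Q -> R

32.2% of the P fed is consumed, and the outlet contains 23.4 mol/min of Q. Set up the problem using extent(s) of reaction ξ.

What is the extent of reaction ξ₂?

Conversion of P: P consumed = 2ξ₁ = 0.322 × 469.4 → ξ₁ = 75.57 mol/min.
Q balance: n_Q = 0 + 1ξ₁ − 1ξ₂ = 23.4 → ξ₂ = (1·75.57 − 23.4)/1 = 52.17 mol/min.
Outlet amounts (n = n₀ + Σ ν·ξ):
  P: 469.4 − 2(75.57) = 318.3
  Q: 0 + 1(75.57) − 1(52.17) = 23.4
  R: 0 + 1(52.17) = 52.17

ξ₂ = 52.2 mol/min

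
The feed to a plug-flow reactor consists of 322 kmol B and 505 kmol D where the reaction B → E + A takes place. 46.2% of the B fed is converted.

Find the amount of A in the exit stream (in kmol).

B reacted = 0.462 × 322 = 148.8 kmol; ν_B = −1, so ξ = 148.8/1 = 148.8 kmol.
Outlet amounts (n = n₀ + ν ξ):
  B: 322 − 1(148.8) = 173.2
  E: 0 + 1(148.8) = 148.8
  A: 0 + 1(148.8) = 148.8
  D: 505 (inert)

149 kmol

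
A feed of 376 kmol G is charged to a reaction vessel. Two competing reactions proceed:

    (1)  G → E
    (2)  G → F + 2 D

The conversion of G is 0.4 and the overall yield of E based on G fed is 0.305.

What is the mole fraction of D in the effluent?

0.16

Yield of E: 1ξ₁ / 376 = 0.305 → ξ₁ = 114.7 kmol.
Conversion of G: 1ξ₁ + 1ξ₂ = 0.4 × 376 = 150.4 → ξ₂ = 35.72 kmol.
Outlet amounts (n = n₀ + Σ ν·ξ):
  G: 376 − 1(114.7) − 1(35.72) = 225.6
  E: 0 + 1(114.7) = 114.7
  F: 0 + 1(35.72) = 35.72
  D: 0 + 2(35.72) = 71.44
Total out = 447.4 kmol; y_D = 71.44 / 447.4 = 0.1597.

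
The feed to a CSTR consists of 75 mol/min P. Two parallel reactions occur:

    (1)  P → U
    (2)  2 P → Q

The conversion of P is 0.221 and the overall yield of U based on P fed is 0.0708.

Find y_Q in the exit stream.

Yield of U: 1ξ₁ / 75 = 0.0708 → ξ₁ = 5.31 mol/min.
Conversion of P: 1ξ₁ + 2ξ₂ = 0.221 × 75 = 16.57 → ξ₂ = 5.632 mol/min.
Outlet amounts (n = n₀ + Σ ν·ξ):
  P: 75 − 1(5.31) − 2(5.632) = 58.42
  U: 0 + 1(5.31) = 5.31
  Q: 0 + 1(5.632) = 5.632
Total out = 69.37 mol/min; y_Q = 5.632 / 69.37 = 0.0812.

0.0812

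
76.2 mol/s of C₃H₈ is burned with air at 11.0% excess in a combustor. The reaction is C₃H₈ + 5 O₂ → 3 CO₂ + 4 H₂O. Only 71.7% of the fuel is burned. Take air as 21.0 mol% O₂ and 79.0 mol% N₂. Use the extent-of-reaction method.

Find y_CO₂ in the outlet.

0.0764

Stoichiometric O₂ = 5 × 76.2 = 381 mol/s; O₂ fed = 381 × 1.110 = 422.9 mol/s.
N₂ fed = 422.9 × 79/21 = 1591 mol/s.
Fuel reacted = 0.717 × 76.2 → ξ = 54.64 mol/s.
Outlet (n = n₀ + ν ξ):
  C₃H₈: 76.2 − 1(54.64) = 21.56
  O₂: 422.9 − 5(54.64) = 149.7
  N₂: 1591 (inert)
  CO₂: 0 + 3(54.64) = 163.9
  H₂O: 0 + 4(54.64) = 218.5
Total out = 2145 mol/s; y_CO₂ = 163.9 / 2145 = 0.07642.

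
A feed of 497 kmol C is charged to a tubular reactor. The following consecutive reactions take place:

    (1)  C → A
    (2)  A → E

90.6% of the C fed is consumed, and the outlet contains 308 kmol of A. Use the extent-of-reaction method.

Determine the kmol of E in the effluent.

142 kmol

Conversion of C: C consumed = 1ξ₁ = 0.906 × 497 → ξ₁ = 450.3 kmol.
A balance: n_A = 0 + 1ξ₁ − 1ξ₂ = 308 → ξ₂ = (1·450.3 − 308)/1 = 142.3 kmol.
Outlet amounts (n = n₀ + Σ ν·ξ):
  C: 497 − 1(450.3) = 46.72
  A: 0 + 1(450.3) − 1(142.3) = 308
  E: 0 + 1(142.3) = 142.3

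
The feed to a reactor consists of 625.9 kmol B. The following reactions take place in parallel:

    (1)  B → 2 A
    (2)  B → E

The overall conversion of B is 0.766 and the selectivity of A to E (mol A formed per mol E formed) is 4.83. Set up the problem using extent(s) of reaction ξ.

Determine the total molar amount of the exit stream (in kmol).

965 kmol

Conversion of B: B consumed = 0.766 × 625.9 = 479.4 kmol = 1ξ₁ + 1ξ₂.
Selectivity: 2ξ₁ / (1ξ₂) = 4.83 → ξ₁ = 2.415 ξ₂.
Substitute: (1·2.415 + 1) ξ₂ = 479.4 → ξ₂ = 140.4 kmol, ξ₁ = 339 kmol.
Outlet amounts (n = n₀ + Σ ν·ξ):
  B: 625.9 − 1(339) − 1(140.4) = 146.5
  A: 0 + 2(339) = 678.1
  E: 0 + 1(140.4) = 140.4
Total out = 146.5 + 678.1 + 140.4 = 964.9 kmol.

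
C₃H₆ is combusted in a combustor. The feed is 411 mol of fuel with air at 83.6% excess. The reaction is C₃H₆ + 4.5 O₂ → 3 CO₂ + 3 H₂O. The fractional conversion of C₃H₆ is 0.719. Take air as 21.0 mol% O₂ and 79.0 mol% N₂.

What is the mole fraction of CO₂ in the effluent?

Stoichiometric O₂ = 4.5 × 411 = 1850 mol; O₂ fed = 1850 × 1.836 = 3396 mol.
N₂ fed = 3396 × 79/21 = 12770 mol.
Fuel reacted = 0.719 × 411 → ξ = 295.5 mol.
Outlet (n = n₀ + ν ξ):
  C₃H₆: 411 − 1(295.5) = 115.5
  O₂: 3396 − 4.5(295.5) = 2066
  N₂: 12770 (inert)
  CO₂: 0 + 3(295.5) = 886.5
  H₂O: 0 + 3(295.5) = 886.5
Total out = 16730 mol; y_CO₂ = 886.5 / 16730 = 0.05299.

0.053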